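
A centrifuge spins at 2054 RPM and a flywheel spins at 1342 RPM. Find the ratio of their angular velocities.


Given: RPM_A = 2054, RPM_B = 1342
omega = 2*pi*RPM/60, so omega_A/omega_B = RPM_A / RPM_B
omega_A/omega_B = 2054 / 1342
omega_A/omega_B = 1027/671

1027/671


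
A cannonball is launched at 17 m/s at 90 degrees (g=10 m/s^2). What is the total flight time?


Given: v0 = 17 m/s, theta = 90 deg, g = 10 m/s^2
sin(90) = 1
Using T = 2*v0*sin(theta) / g
T = 2*17*1 / 10
T = 34 / 10
T = 17/5 s

17/5 s


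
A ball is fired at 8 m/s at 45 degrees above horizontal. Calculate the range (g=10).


Given: v0 = 8 m/s, theta = 45 deg, g = 10 m/s^2
sin(2*45) = sin(90) = 1
Using R = v0^2 * sin(2*theta) / g
R = 8^2 * 1 / 10
R = 64 / 10
R = 32/5 m

32/5 m


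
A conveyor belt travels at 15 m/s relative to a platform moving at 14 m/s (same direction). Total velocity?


Given: object velocity = 15 m/s, platform velocity = 14 m/s (same direction)
Using classical velocity addition: v_total = v_object + v_platform
v_total = 15 + 14
v_total = 29 m/s

29 m/s


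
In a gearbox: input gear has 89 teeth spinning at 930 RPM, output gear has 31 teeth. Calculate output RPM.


Given: N1 = 89 teeth, w1 = 930 RPM, N2 = 31 teeth
Using N1*w1 = N2*w2
w2 = N1*w1 / N2
w2 = 89*930 / 31
w2 = 82770 / 31
w2 = 2670 RPM

2670 RPM


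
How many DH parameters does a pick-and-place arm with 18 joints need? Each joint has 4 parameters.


Given: 18 joints, 4 DH parameters per joint (d, theta, a, alpha)
Total DH parameters = number_of_joints * 4
Total = 18 * 4
Total = 72

72


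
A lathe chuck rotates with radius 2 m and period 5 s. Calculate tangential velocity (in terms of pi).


Given: radius r = 2 m, period T = 5 s
Using v = 2*pi*r / T
v = 2*pi*2 / 5
v = 4*pi / 5
v = 4/5*pi m/s

4/5*pi m/s


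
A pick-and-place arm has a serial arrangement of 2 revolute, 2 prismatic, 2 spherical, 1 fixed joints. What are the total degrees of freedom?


Given: serial robot with 2 revolute, 2 prismatic, 2 spherical, 1 fixed joints
DOF contribution per joint type: revolute=1, prismatic=1, spherical=3, fixed=0
DOF = 2*1 + 2*1 + 2*3 + 1*0
DOF = 10

10


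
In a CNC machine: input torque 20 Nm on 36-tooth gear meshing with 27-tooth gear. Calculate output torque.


Given: N1 = 36, N2 = 27, T1 = 20 Nm
Using T2/T1 = N2/N1
T2 = T1 * N2 / N1
T2 = 20 * 27 / 36
T2 = 540 / 36
T2 = 15 Nm

15 Nm


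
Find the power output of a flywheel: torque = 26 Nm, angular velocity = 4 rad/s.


Given: tau = 26 Nm, omega = 4 rad/s
Using P = tau * omega
P = 26 * 4
P = 104 W

104 W


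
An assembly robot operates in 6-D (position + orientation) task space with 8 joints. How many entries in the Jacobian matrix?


Given: task space dimension = 6, joints = 8
Jacobian is a 6 x 8 matrix
Total entries = rows * columns
Total = 6 * 8
Total = 48

48


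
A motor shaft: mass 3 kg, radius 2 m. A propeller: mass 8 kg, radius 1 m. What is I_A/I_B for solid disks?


Given: M1=3 kg, R1=2 m, M2=8 kg, R2=1 m
For a disk: I = (1/2)*M*R^2, so I_A/I_B = (M1*R1^2)/(M2*R2^2)
M1*R1^2 = 3*4 = 12
M2*R2^2 = 8*1 = 8
I_A/I_B = 12/8 = 3/2

3/2


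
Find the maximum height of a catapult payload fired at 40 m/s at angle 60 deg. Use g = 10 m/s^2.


Given: v0 = 40 m/s, theta = 60 deg, g = 10 m/s^2
sin^2(60) = 3/4
Using H = v0^2 * sin^2(theta) / (2*g)
H = 40^2 * 3/4 / (2*10)
H = 1600 * 3/4 / 20
H = 1200 / 20
H = 60 m

60 m


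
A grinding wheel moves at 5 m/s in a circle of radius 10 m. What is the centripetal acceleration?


Given: v = 5 m/s, r = 10 m
Using a_c = v^2 / r
a_c = 5^2 / 10
a_c = 25 / 10
a_c = 5/2 m/s^2

5/2 m/s^2


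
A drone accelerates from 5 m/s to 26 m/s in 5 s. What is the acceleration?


Given: initial velocity v0 = 5 m/s, final velocity v = 26 m/s, time t = 5 s
Using a = (v - v0) / t
a = (26 - 5) / 5
a = 21 / 5
a = 21/5 m/s^2

21/5 m/s^2


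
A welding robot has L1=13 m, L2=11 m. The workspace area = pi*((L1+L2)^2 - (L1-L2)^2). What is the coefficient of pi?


Given: L1 = 13, L2 = 11
(L1+L2)^2 = (24)^2 = 576
(L1-L2)^2 = (2)^2 = 4
Difference = 576 - 4 = 572
This equals 4*L1*L2 = 4*13*11 = 572
Workspace area = 572*pi

572


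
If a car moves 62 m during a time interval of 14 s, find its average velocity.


Given: distance d = 62 m, time t = 14 s
Using v = d / t
v = 62 / 14
v = 31/7 m/s

31/7 m/s


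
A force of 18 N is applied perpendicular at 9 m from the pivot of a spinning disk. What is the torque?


Given: F = 18 N, r = 9 m, angle = 90 deg (perpendicular)
Using tau = F * r * sin(90)
sin(90) = 1
tau = 18 * 9 * 1
tau = 162 Nm

162 Nm


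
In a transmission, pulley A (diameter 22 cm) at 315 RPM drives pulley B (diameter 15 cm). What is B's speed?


Given: D1 = 22 cm, w1 = 315 RPM, D2 = 15 cm
Using D1*w1 = D2*w2
w2 = D1*w1 / D2
w2 = 22*315 / 15
w2 = 6930 / 15
w2 = 462 RPM

462 RPM


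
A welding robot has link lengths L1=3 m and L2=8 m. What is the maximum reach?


Given: L1 = 3 m, L2 = 8 m
For a 2-link planar arm, max reach = L1 + L2 (fully extended)
Max reach = 3 + 8
Max reach = 11 m

11 m


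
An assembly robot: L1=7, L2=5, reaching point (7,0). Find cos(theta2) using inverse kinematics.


Given: L1 = 7, L2 = 5, target (x, y) = (7, 0)
Using cos(theta2) = (x^2 + y^2 - L1^2 - L2^2) / (2*L1*L2)
x^2 + y^2 = 7^2 + 0 = 49
L1^2 + L2^2 = 49 + 25 = 74
Numerator = 49 - 74 = -25
Denominator = 2*7*5 = 70
cos(theta2) = -25/70 = -5/14

-5/14


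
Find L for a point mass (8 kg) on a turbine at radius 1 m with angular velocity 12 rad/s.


Given: m = 8 kg, r = 1 m, omega = 12 rad/s
For a point mass: I = m*r^2
I = 8*1^2 = 8*1 = 8
L = I*omega = 8*12
L = 96 kg*m^2/s

96 kg*m^2/s


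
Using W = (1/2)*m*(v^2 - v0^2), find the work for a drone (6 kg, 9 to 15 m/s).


Given: m = 6 kg, v0 = 9 m/s, v = 15 m/s
Using W = (1/2)*m*(v^2 - v0^2)
v^2 = 15^2 = 225
v0^2 = 9^2 = 81
v^2 - v0^2 = 225 - 81 = 144
W = (1/2)*6*144 = 432 J

432 J


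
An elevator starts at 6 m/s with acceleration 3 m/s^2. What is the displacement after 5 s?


Given: v0 = 6 m/s, a = 3 m/s^2, t = 5 s
Using s = v0*t + (1/2)*a*t^2
s = 6*5 + (1/2)*3*5^2
s = 30 + (1/2)*75
s = 30 + 75/2
s = 135/2

135/2 m


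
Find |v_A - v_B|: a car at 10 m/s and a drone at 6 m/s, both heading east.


Given: v_A = 10 m/s east, v_B = 6 m/s east
Both move in the same direction; relative speed = |v_A - v_B|
|10 - 6| = |4|
= 4 m/s

4 m/s


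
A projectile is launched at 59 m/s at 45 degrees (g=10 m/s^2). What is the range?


Given: v0 = 59 m/s, theta = 45 deg, g = 10 m/s^2
sin(2*45) = sin(90) = 1
Using R = v0^2 * sin(2*theta) / g
R = 59^2 * 1 / 10
R = 3481 / 10
R = 3481/10 m

3481/10 m


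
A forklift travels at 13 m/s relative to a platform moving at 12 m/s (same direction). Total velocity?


Given: object velocity = 13 m/s, platform velocity = 12 m/s (same direction)
Using classical velocity addition: v_total = v_object + v_platform
v_total = 13 + 12
v_total = 25 m/s

25 m/s


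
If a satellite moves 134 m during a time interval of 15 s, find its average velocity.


Given: distance d = 134 m, time t = 15 s
Using v = d / t
v = 134 / 15
v = 134/15 m/s

134/15 m/s


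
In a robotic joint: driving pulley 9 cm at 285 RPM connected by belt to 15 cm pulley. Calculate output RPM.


Given: D1 = 9 cm, w1 = 285 RPM, D2 = 15 cm
Using D1*w1 = D2*w2
w2 = D1*w1 / D2
w2 = 9*285 / 15
w2 = 2565 / 15
w2 = 171 RPM

171 RPM


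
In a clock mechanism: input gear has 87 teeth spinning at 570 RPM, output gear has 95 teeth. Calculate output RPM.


Given: N1 = 87 teeth, w1 = 570 RPM, N2 = 95 teeth
Using N1*w1 = N2*w2
w2 = N1*w1 / N2
w2 = 87*570 / 95
w2 = 49590 / 95
w2 = 522 RPM

522 RPM


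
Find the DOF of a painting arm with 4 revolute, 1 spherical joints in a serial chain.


Given: serial robot with 4 revolute, 1 spherical joints
DOF contribution per joint type: revolute=1, prismatic=1, spherical=3, fixed=0
DOF = 4*1 + 1*3
DOF = 7

7


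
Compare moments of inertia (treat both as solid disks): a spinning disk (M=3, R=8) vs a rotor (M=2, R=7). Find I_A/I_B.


Given: M1=3 kg, R1=8 m, M2=2 kg, R2=7 m
For a disk: I = (1/2)*M*R^2, so I_A/I_B = (M1*R1^2)/(M2*R2^2)
M1*R1^2 = 3*64 = 192
M2*R2^2 = 2*49 = 98
I_A/I_B = 192/98 = 96/49

96/49


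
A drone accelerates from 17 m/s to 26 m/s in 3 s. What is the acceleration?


Given: initial velocity v0 = 17 m/s, final velocity v = 26 m/s, time t = 3 s
Using a = (v - v0) / t
a = (26 - 17) / 3
a = 9 / 3
a = 3 m/s^2

3 m/s^2


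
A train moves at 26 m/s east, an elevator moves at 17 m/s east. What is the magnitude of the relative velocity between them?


Given: v_A = 26 m/s east, v_B = 17 m/s east
Both move in the same direction; relative speed = |v_A - v_B|
|26 - 17| = |9|
= 9 m/s

9 m/s


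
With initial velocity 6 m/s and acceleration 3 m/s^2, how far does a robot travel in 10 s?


Given: v0 = 6 m/s, a = 3 m/s^2, t = 10 s
Using s = v0*t + (1/2)*a*t^2
s = 6*10 + (1/2)*3*10^2
s = 60 + (1/2)*300
s = 60 + 150
s = 210

210 m


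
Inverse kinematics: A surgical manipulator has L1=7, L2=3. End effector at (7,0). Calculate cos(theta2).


Given: L1 = 7, L2 = 3, target (x, y) = (7, 0)
Using cos(theta2) = (x^2 + y^2 - L1^2 - L2^2) / (2*L1*L2)
x^2 + y^2 = 7^2 + 0 = 49
L1^2 + L2^2 = 49 + 9 = 58
Numerator = 49 - 58 = -9
Denominator = 2*7*3 = 42
cos(theta2) = -9/42 = -3/14

-3/14


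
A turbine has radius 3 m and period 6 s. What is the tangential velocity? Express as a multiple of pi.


Given: radius r = 3 m, period T = 6 s
Using v = 2*pi*r / T
v = 2*pi*3 / 6
v = 6*pi / 6
v = 1*pi m/s

1*pi m/s


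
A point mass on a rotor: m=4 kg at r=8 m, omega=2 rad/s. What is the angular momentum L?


Given: m = 4 kg, r = 8 m, omega = 2 rad/s
For a point mass: I = m*r^2
I = 4*8^2 = 4*64 = 256
L = I*omega = 256*2
L = 512 kg*m^2/s

512 kg*m^2/s


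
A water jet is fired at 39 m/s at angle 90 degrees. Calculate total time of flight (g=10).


Given: v0 = 39 m/s, theta = 90 deg, g = 10 m/s^2
sin(90) = 1
Using T = 2*v0*sin(theta) / g
T = 2*39*1 / 10
T = 78 / 10
T = 39/5 s

39/5 s


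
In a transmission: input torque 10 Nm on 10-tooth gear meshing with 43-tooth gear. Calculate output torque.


Given: N1 = 10, N2 = 43, T1 = 10 Nm
Using T2/T1 = N2/N1
T2 = T1 * N2 / N1
T2 = 10 * 43 / 10
T2 = 430 / 10
T2 = 43 Nm

43 Nm


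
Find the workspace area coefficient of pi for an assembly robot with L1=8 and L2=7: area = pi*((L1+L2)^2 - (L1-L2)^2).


Given: L1 = 8, L2 = 7
(L1+L2)^2 = (15)^2 = 225
(L1-L2)^2 = (1)^2 = 1
Difference = 225 - 1 = 224
This equals 4*L1*L2 = 4*8*7 = 224
Workspace area = 224*pi

224


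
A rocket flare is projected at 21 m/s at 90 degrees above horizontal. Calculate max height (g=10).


Given: v0 = 21 m/s, theta = 90 deg, g = 10 m/s^2
sin^2(90) = 1
Using H = v0^2 * sin^2(theta) / (2*g)
H = 21^2 * 1 / (2*10)
H = 441 * 1 / 20
H = 441 / 20
H = 441/20 m

441/20 m


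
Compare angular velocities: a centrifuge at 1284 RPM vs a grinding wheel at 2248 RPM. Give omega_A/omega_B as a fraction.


Given: RPM_A = 1284, RPM_B = 2248
omega = 2*pi*RPM/60, so omega_A/omega_B = RPM_A / RPM_B
omega_A/omega_B = 1284 / 2248
omega_A/omega_B = 321/562

321/562


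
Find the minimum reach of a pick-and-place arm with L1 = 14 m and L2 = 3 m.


Given: L1 = 14 m, L2 = 3 m
For a 2-link planar arm, min reach = |L1 - L2| (second link folded back)
Min reach = |14 - 3|
Min reach = 11 m

11 m


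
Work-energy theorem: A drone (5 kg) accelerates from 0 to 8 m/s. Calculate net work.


Given: m = 5 kg, v0 = 0 m/s, v = 8 m/s
Using W = (1/2)*m*(v^2 - v0^2)
v^2 = 8^2 = 64
v0^2 = 0^2 = 0
v^2 - v0^2 = 64 - 0 = 64
W = (1/2)*5*64 = 160 J

160 J


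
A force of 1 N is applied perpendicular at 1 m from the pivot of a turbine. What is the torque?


Given: F = 1 N, r = 1 m, angle = 90 deg (perpendicular)
Using tau = F * r * sin(90)
sin(90) = 1
tau = 1 * 1 * 1
tau = 1 Nm

1 Nm


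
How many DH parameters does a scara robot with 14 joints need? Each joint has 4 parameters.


Given: 14 joints, 4 DH parameters per joint (d, theta, a, alpha)
Total DH parameters = number_of_joints * 4
Total = 14 * 4
Total = 56

56


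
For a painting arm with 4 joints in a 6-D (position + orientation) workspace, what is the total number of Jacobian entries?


Given: task space dimension = 6, joints = 4
Jacobian is a 6 x 4 matrix
Total entries = rows * columns
Total = 6 * 4
Total = 24

24


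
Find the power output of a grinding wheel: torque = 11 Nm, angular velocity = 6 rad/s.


Given: tau = 11 Nm, omega = 6 rad/s
Using P = tau * omega
P = 11 * 6
P = 66 W

66 W


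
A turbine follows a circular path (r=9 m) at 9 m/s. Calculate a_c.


Given: v = 9 m/s, r = 9 m
Using a_c = v^2 / r
a_c = 9^2 / 9
a_c = 81 / 9
a_c = 9 m/s^2

9 m/s^2


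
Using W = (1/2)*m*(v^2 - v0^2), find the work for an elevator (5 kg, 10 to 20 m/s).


Given: m = 5 kg, v0 = 10 m/s, v = 20 m/s
Using W = (1/2)*m*(v^2 - v0^2)
v^2 = 20^2 = 400
v0^2 = 10^2 = 100
v^2 - v0^2 = 400 - 100 = 300
W = (1/2)*5*300 = 750 J

750 J


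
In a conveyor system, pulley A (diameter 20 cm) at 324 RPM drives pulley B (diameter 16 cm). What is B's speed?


Given: D1 = 20 cm, w1 = 324 RPM, D2 = 16 cm
Using D1*w1 = D2*w2
w2 = D1*w1 / D2
w2 = 20*324 / 16
w2 = 6480 / 16
w2 = 405 RPM

405 RPM


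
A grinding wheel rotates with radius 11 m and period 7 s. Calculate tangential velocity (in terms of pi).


Given: radius r = 11 m, period T = 7 s
Using v = 2*pi*r / T
v = 2*pi*11 / 7
v = 22*pi / 7
v = 22/7*pi m/s

22/7*pi m/s


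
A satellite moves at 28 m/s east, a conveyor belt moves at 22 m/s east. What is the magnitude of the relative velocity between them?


Given: v_A = 28 m/s east, v_B = 22 m/s east
Both move in the same direction; relative speed = |v_A - v_B|
|28 - 22| = |6|
= 6 m/s

6 m/s


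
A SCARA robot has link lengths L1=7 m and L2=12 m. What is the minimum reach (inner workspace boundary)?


Given: L1 = 7 m, L2 = 12 m
For a 2-link planar arm, min reach = |L1 - L2| (second link folded back)
Min reach = |7 - 12|
Min reach = 5 m

5 m


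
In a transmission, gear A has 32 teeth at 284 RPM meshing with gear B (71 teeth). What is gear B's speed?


Given: N1 = 32 teeth, w1 = 284 RPM, N2 = 71 teeth
Using N1*w1 = N2*w2
w2 = N1*w1 / N2
w2 = 32*284 / 71
w2 = 9088 / 71
w2 = 128 RPM

128 RPM


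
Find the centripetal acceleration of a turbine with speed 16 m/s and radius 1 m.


Given: v = 16 m/s, r = 1 m
Using a_c = v^2 / r
a_c = 16^2 / 1
a_c = 256 / 1
a_c = 256 m/s^2

256 m/s^2


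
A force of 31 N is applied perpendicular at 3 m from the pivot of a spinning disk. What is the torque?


Given: F = 31 N, r = 3 m, angle = 90 deg (perpendicular)
Using tau = F * r * sin(90)
sin(90) = 1
tau = 31 * 3 * 1
tau = 93 Nm

93 Nm


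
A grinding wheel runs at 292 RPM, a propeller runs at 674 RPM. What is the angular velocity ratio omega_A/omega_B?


Given: RPM_A = 292, RPM_B = 674
omega = 2*pi*RPM/60, so omega_A/omega_B = RPM_A / RPM_B
omega_A/omega_B = 292 / 674
omega_A/omega_B = 146/337

146/337


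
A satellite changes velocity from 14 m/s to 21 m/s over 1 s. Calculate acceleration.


Given: initial velocity v0 = 14 m/s, final velocity v = 21 m/s, time t = 1 s
Using a = (v - v0) / t
a = (21 - 14) / 1
a = 7 / 1
a = 7 m/s^2

7 m/s^2


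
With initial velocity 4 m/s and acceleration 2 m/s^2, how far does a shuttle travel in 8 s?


Given: v0 = 4 m/s, a = 2 m/s^2, t = 8 s
Using s = v0*t + (1/2)*a*t^2
s = 4*8 + (1/2)*2*8^2
s = 32 + (1/2)*128
s = 32 + 64
s = 96

96 m


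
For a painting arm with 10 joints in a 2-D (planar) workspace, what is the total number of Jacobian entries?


Given: task space dimension = 2, joints = 10
Jacobian is a 2 x 10 matrix
Total entries = rows * columns
Total = 2 * 10
Total = 20

20


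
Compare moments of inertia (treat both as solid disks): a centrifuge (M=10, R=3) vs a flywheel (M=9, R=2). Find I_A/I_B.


Given: M1=10 kg, R1=3 m, M2=9 kg, R2=2 m
For a disk: I = (1/2)*M*R^2, so I_A/I_B = (M1*R1^2)/(M2*R2^2)
M1*R1^2 = 10*9 = 90
M2*R2^2 = 9*4 = 36
I_A/I_B = 90/36 = 5/2

5/2


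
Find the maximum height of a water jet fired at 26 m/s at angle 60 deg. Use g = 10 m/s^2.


Given: v0 = 26 m/s, theta = 60 deg, g = 10 m/s^2
sin^2(60) = 3/4
Using H = v0^2 * sin^2(theta) / (2*g)
H = 26^2 * 3/4 / (2*10)
H = 676 * 3/4 / 20
H = 507 / 20
H = 507/20 m

507/20 m


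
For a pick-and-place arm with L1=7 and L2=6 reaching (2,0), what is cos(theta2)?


Given: L1 = 7, L2 = 6, target (x, y) = (2, 0)
Using cos(theta2) = (x^2 + y^2 - L1^2 - L2^2) / (2*L1*L2)
x^2 + y^2 = 2^2 + 0 = 4
L1^2 + L2^2 = 49 + 36 = 85
Numerator = 4 - 85 = -81
Denominator = 2*7*6 = 84
cos(theta2) = -81/84 = -27/28

-27/28


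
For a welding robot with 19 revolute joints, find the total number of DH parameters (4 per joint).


Given: 19 joints, 4 DH parameters per joint (d, theta, a, alpha)
Total DH parameters = number_of_joints * 4
Total = 19 * 4
Total = 76

76


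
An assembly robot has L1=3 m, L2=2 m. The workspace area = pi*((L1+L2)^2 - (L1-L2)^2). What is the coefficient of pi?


Given: L1 = 3, L2 = 2
(L1+L2)^2 = (5)^2 = 25
(L1-L2)^2 = (1)^2 = 1
Difference = 25 - 1 = 24
This equals 4*L1*L2 = 4*3*2 = 24
Workspace area = 24*pi

24


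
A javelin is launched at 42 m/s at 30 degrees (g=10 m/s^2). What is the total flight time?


Given: v0 = 42 m/s, theta = 30 deg, g = 10 m/s^2
sin(30) = 1/2
Using T = 2*v0*sin(theta) / g
T = 2*42*1/2 / 10
T = 42 / 10
T = 21/5 s

21/5 s


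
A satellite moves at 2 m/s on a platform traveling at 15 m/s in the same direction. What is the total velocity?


Given: object velocity = 2 m/s, platform velocity = 15 m/s (same direction)
Using classical velocity addition: v_total = v_object + v_platform
v_total = 2 + 15
v_total = 17 m/s

17 m/s


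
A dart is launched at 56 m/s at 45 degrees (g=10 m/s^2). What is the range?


Given: v0 = 56 m/s, theta = 45 deg, g = 10 m/s^2
sin(2*45) = sin(90) = 1
Using R = v0^2 * sin(2*theta) / g
R = 56^2 * 1 / 10
R = 3136 / 10
R = 1568/5 m

1568/5 m


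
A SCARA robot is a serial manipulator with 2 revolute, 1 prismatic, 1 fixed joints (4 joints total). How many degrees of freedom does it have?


Given: serial robot with 2 revolute, 1 prismatic, 1 fixed joints
DOF contribution per joint type: revolute=1, prismatic=1, spherical=3, fixed=0
DOF = 2*1 + 1*1 + 1*0
DOF = 3

3


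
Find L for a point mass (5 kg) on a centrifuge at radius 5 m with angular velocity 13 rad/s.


Given: m = 5 kg, r = 5 m, omega = 13 rad/s
For a point mass: I = m*r^2
I = 5*5^2 = 5*25 = 125
L = I*omega = 125*13
L = 1625 kg*m^2/s

1625 kg*m^2/s


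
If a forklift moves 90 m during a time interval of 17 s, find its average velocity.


Given: distance d = 90 m, time t = 17 s
Using v = d / t
v = 90 / 17
v = 90/17 m/s

90/17 m/s


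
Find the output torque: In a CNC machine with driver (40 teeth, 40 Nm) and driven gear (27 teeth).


Given: N1 = 40, N2 = 27, T1 = 40 Nm
Using T2/T1 = N2/N1
T2 = T1 * N2 / N1
T2 = 40 * 27 / 40
T2 = 1080 / 40
T2 = 27 Nm

27 Nm


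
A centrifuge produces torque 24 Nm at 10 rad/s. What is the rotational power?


Given: tau = 24 Nm, omega = 10 rad/s
Using P = tau * omega
P = 24 * 10
P = 240 W

240 W


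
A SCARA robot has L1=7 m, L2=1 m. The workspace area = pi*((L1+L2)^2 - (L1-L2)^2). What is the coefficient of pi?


Given: L1 = 7, L2 = 1
(L1+L2)^2 = (8)^2 = 64
(L1-L2)^2 = (6)^2 = 36
Difference = 64 - 36 = 28
This equals 4*L1*L2 = 4*7*1 = 28
Workspace area = 28*pi

28


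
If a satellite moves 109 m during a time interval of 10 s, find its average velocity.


Given: distance d = 109 m, time t = 10 s
Using v = d / t
v = 109 / 10
v = 109/10 m/s

109/10 m/s


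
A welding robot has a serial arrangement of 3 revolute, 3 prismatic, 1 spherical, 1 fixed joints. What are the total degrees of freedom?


Given: serial robot with 3 revolute, 3 prismatic, 1 spherical, 1 fixed joints
DOF contribution per joint type: revolute=1, prismatic=1, spherical=3, fixed=0
DOF = 3*1 + 3*1 + 1*3 + 1*0
DOF = 9

9


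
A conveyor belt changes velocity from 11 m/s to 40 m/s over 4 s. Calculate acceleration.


Given: initial velocity v0 = 11 m/s, final velocity v = 40 m/s, time t = 4 s
Using a = (v - v0) / t
a = (40 - 11) / 4
a = 29 / 4
a = 29/4 m/s^2

29/4 m/s^2


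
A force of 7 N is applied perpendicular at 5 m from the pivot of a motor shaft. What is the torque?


Given: F = 7 N, r = 5 m, angle = 90 deg (perpendicular)
Using tau = F * r * sin(90)
sin(90) = 1
tau = 7 * 5 * 1
tau = 35 Nm

35 Nm


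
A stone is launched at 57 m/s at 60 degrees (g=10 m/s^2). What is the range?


Given: v0 = 57 m/s, theta = 60 deg, g = 10 m/s^2
sin(2*60) = sin(120) = sqrt(3)/2
Using R = v0^2 * sin(2*theta) / g
R = 57^2 * (sqrt(3)/2) / 10
R = 3249 * sqrt(3) / 20
R = 3249/20*sqrt(3) m

3249/20*sqrt(3) m


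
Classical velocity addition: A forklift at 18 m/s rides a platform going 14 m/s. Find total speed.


Given: object velocity = 18 m/s, platform velocity = 14 m/s (same direction)
Using classical velocity addition: v_total = v_object + v_platform
v_total = 18 + 14
v_total = 32 m/s

32 m/s


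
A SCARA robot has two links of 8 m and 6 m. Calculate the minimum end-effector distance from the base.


Given: L1 = 8 m, L2 = 6 m
For a 2-link planar arm, min reach = |L1 - L2| (second link folded back)
Min reach = |8 - 6|
Min reach = 2 m

2 m


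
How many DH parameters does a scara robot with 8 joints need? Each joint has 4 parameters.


Given: 8 joints, 4 DH parameters per joint (d, theta, a, alpha)
Total DH parameters = number_of_joints * 4
Total = 8 * 4
Total = 32

32


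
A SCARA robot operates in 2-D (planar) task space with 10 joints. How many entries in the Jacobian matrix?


Given: task space dimension = 2, joints = 10
Jacobian is a 2 x 10 matrix
Total entries = rows * columns
Total = 2 * 10
Total = 20

20


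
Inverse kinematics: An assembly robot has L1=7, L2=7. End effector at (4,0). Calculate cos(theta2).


Given: L1 = 7, L2 = 7, target (x, y) = (4, 0)
Using cos(theta2) = (x^2 + y^2 - L1^2 - L2^2) / (2*L1*L2)
x^2 + y^2 = 4^2 + 0 = 16
L1^2 + L2^2 = 49 + 49 = 98
Numerator = 16 - 98 = -82
Denominator = 2*7*7 = 98
cos(theta2) = -82/98 = -41/49

-41/49


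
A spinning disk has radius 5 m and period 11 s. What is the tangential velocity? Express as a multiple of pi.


Given: radius r = 5 m, period T = 11 s
Using v = 2*pi*r / T
v = 2*pi*5 / 11
v = 10*pi / 11
v = 10/11*pi m/s

10/11*pi m/s


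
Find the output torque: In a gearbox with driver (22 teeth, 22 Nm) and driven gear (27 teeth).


Given: N1 = 22, N2 = 27, T1 = 22 Nm
Using T2/T1 = N2/N1
T2 = T1 * N2 / N1
T2 = 22 * 27 / 22
T2 = 594 / 22
T2 = 27 Nm

27 Nm


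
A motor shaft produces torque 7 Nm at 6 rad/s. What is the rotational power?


Given: tau = 7 Nm, omega = 6 rad/s
Using P = tau * omega
P = 7 * 6
P = 42 W

42 W


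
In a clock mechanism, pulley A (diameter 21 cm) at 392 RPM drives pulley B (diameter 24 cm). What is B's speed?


Given: D1 = 21 cm, w1 = 392 RPM, D2 = 24 cm
Using D1*w1 = D2*w2
w2 = D1*w1 / D2
w2 = 21*392 / 24
w2 = 8232 / 24
w2 = 343 RPM

343 RPM


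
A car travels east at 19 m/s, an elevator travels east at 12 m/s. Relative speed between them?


Given: v_A = 19 m/s east, v_B = 12 m/s east
Both move in the same direction; relative speed = |v_A - v_B|
|19 - 12| = |7|
= 7 m/s

7 m/s


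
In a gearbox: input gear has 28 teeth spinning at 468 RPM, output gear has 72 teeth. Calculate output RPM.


Given: N1 = 28 teeth, w1 = 468 RPM, N2 = 72 teeth
Using N1*w1 = N2*w2
w2 = N1*w1 / N2
w2 = 28*468 / 72
w2 = 13104 / 72
w2 = 182 RPM

182 RPM


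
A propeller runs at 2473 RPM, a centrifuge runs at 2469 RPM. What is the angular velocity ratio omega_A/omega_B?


Given: RPM_A = 2473, RPM_B = 2469
omega = 2*pi*RPM/60, so omega_A/omega_B = RPM_A / RPM_B
omega_A/omega_B = 2473 / 2469
omega_A/omega_B = 2473/2469

2473/2469


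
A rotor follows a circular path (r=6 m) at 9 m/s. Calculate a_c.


Given: v = 9 m/s, r = 6 m
Using a_c = v^2 / r
a_c = 9^2 / 6
a_c = 81 / 6
a_c = 27/2 m/s^2

27/2 m/s^2


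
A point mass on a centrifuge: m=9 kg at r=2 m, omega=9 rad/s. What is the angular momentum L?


Given: m = 9 kg, r = 2 m, omega = 9 rad/s
For a point mass: I = m*r^2
I = 9*2^2 = 9*4 = 36
L = I*omega = 36*9
L = 324 kg*m^2/s

324 kg*m^2/s


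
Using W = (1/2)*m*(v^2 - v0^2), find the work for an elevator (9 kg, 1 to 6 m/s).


Given: m = 9 kg, v0 = 1 m/s, v = 6 m/s
Using W = (1/2)*m*(v^2 - v0^2)
v^2 = 6^2 = 36
v0^2 = 1^2 = 1
v^2 - v0^2 = 36 - 1 = 35
W = (1/2)*9*35 = 315/2 J

315/2 J


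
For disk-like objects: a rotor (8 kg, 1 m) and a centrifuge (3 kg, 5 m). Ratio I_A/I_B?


Given: M1=8 kg, R1=1 m, M2=3 kg, R2=5 m
For a disk: I = (1/2)*M*R^2, so I_A/I_B = (M1*R1^2)/(M2*R2^2)
M1*R1^2 = 8*1 = 8
M2*R2^2 = 3*25 = 75
I_A/I_B = 8/75 = 8/75

8/75


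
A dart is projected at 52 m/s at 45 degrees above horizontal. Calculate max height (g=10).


Given: v0 = 52 m/s, theta = 45 deg, g = 10 m/s^2
sin^2(45) = 1/2
Using H = v0^2 * sin^2(theta) / (2*g)
H = 52^2 * 1/2 / (2*10)
H = 2704 * 1/2 / 20
H = 1352 / 20
H = 338/5 m

338/5 m


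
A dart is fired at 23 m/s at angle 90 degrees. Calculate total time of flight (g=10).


Given: v0 = 23 m/s, theta = 90 deg, g = 10 m/s^2
sin(90) = 1
Using T = 2*v0*sin(theta) / g
T = 2*23*1 / 10
T = 46 / 10
T = 23/5 s

23/5 s


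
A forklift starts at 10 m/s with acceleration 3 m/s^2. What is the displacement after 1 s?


Given: v0 = 10 m/s, a = 3 m/s^2, t = 1 s
Using s = v0*t + (1/2)*a*t^2
s = 10*1 + (1/2)*3*1^2
s = 10 + (1/2)*3
s = 10 + 3/2
s = 23/2

23/2 m


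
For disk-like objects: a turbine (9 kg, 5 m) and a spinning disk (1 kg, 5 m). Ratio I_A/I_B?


Given: M1=9 kg, R1=5 m, M2=1 kg, R2=5 m
For a disk: I = (1/2)*M*R^2, so I_A/I_B = (M1*R1^2)/(M2*R2^2)
M1*R1^2 = 9*25 = 225
M2*R2^2 = 1*25 = 25
I_A/I_B = 225/25 = 9

9


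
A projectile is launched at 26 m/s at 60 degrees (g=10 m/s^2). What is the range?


Given: v0 = 26 m/s, theta = 60 deg, g = 10 m/s^2
sin(2*60) = sin(120) = sqrt(3)/2
Using R = v0^2 * sin(2*theta) / g
R = 26^2 * (sqrt(3)/2) / 10
R = 676 * sqrt(3) / 20
R = 169/5*sqrt(3) m

169/5*sqrt(3) m


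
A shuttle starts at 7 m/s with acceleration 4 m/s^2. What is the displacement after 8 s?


Given: v0 = 7 m/s, a = 4 m/s^2, t = 8 s
Using s = v0*t + (1/2)*a*t^2
s = 7*8 + (1/2)*4*8^2
s = 56 + (1/2)*256
s = 56 + 128
s = 184

184 m


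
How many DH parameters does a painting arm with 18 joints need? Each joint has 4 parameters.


Given: 18 joints, 4 DH parameters per joint (d, theta, a, alpha)
Total DH parameters = number_of_joints * 4
Total = 18 * 4
Total = 72

72


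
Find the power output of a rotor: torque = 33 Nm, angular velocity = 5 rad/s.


Given: tau = 33 Nm, omega = 5 rad/s
Using P = tau * omega
P = 33 * 5
P = 165 W

165 W


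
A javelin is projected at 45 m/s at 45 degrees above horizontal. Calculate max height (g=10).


Given: v0 = 45 m/s, theta = 45 deg, g = 10 m/s^2
sin^2(45) = 1/2
Using H = v0^2 * sin^2(theta) / (2*g)
H = 45^2 * 1/2 / (2*10)
H = 2025 * 1/2 / 20
H = 2025/2 / 20
H = 405/8 m

405/8 m


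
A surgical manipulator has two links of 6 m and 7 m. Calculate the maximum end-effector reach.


Given: L1 = 6 m, L2 = 7 m
For a 2-link planar arm, max reach = L1 + L2 (fully extended)
Max reach = 6 + 7
Max reach = 13 m

13 m


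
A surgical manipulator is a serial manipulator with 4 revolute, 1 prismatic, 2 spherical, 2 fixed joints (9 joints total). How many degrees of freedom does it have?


Given: serial robot with 4 revolute, 1 prismatic, 2 spherical, 2 fixed joints
DOF contribution per joint type: revolute=1, prismatic=1, spherical=3, fixed=0
DOF = 4*1 + 1*1 + 2*3 + 2*0
DOF = 11

11


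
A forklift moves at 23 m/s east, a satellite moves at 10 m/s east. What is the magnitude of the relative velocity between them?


Given: v_A = 23 m/s east, v_B = 10 m/s east
Both move in the same direction; relative speed = |v_A - v_B|
|23 - 10| = |13|
= 13 m/s

13 m/s


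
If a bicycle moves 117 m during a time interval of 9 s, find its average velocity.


Given: distance d = 117 m, time t = 9 s
Using v = d / t
v = 117 / 9
v = 13 m/s

13 m/s


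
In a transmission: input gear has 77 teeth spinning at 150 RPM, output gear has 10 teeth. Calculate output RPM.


Given: N1 = 77 teeth, w1 = 150 RPM, N2 = 10 teeth
Using N1*w1 = N2*w2
w2 = N1*w1 / N2
w2 = 77*150 / 10
w2 = 11550 / 10
w2 = 1155 RPM

1155 RPM


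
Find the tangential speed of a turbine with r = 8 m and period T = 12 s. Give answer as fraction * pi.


Given: radius r = 8 m, period T = 12 s
Using v = 2*pi*r / T
v = 2*pi*8 / 12
v = 16*pi / 12
v = 4/3*pi m/s

4/3*pi m/s


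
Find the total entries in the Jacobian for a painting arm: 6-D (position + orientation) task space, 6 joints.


Given: task space dimension = 6, joints = 6
Jacobian is a 6 x 6 matrix
Total entries = rows * columns
Total = 6 * 6
Total = 36

36


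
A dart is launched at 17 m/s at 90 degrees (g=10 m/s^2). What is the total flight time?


Given: v0 = 17 m/s, theta = 90 deg, g = 10 m/s^2
sin(90) = 1
Using T = 2*v0*sin(theta) / g
T = 2*17*1 / 10
T = 34 / 10
T = 17/5 s

17/5 s


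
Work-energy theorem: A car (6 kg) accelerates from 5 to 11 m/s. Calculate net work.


Given: m = 6 kg, v0 = 5 m/s, v = 11 m/s
Using W = (1/2)*m*(v^2 - v0^2)
v^2 = 11^2 = 121
v0^2 = 5^2 = 25
v^2 - v0^2 = 121 - 25 = 96
W = (1/2)*6*96 = 288 J

288 J


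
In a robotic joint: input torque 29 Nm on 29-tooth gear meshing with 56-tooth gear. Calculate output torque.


Given: N1 = 29, N2 = 56, T1 = 29 Nm
Using T2/T1 = N2/N1
T2 = T1 * N2 / N1
T2 = 29 * 56 / 29
T2 = 1624 / 29
T2 = 56 Nm

56 Nm


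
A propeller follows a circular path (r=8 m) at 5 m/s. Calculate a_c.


Given: v = 5 m/s, r = 8 m
Using a_c = v^2 / r
a_c = 5^2 / 8
a_c = 25 / 8
a_c = 25/8 m/s^2

25/8 m/s^2


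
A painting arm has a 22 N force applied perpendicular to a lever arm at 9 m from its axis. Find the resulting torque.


Given: F = 22 N, r = 9 m, angle = 90 deg (perpendicular)
Using tau = F * r * sin(90)
sin(90) = 1
tau = 22 * 9 * 1
tau = 198 Nm

198 Nm


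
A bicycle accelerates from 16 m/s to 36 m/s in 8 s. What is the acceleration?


Given: initial velocity v0 = 16 m/s, final velocity v = 36 m/s, time t = 8 s
Using a = (v - v0) / t
a = (36 - 16) / 8
a = 20 / 8
a = 5/2 m/s^2

5/2 m/s^2


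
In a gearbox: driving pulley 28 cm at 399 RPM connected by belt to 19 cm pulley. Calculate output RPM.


Given: D1 = 28 cm, w1 = 399 RPM, D2 = 19 cm
Using D1*w1 = D2*w2
w2 = D1*w1 / D2
w2 = 28*399 / 19
w2 = 11172 / 19
w2 = 588 RPM

588 RPM


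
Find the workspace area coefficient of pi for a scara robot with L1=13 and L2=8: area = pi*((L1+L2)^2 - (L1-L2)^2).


Given: L1 = 13, L2 = 8
(L1+L2)^2 = (21)^2 = 441
(L1-L2)^2 = (5)^2 = 25
Difference = 441 - 25 = 416
This equals 4*L1*L2 = 4*13*8 = 416
Workspace area = 416*pi

416


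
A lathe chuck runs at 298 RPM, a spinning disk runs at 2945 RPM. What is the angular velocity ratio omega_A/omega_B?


Given: RPM_A = 298, RPM_B = 2945
omega = 2*pi*RPM/60, so omega_A/omega_B = RPM_A / RPM_B
omega_A/omega_B = 298 / 2945
omega_A/omega_B = 298/2945

298/2945


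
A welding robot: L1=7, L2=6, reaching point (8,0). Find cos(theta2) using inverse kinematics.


Given: L1 = 7, L2 = 6, target (x, y) = (8, 0)
Using cos(theta2) = (x^2 + y^2 - L1^2 - L2^2) / (2*L1*L2)
x^2 + y^2 = 8^2 + 0 = 64
L1^2 + L2^2 = 49 + 36 = 85
Numerator = 64 - 85 = -21
Denominator = 2*7*6 = 84
cos(theta2) = -21/84 = -1/4

-1/4


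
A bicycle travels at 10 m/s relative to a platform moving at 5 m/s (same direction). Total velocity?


Given: object velocity = 10 m/s, platform velocity = 5 m/s (same direction)
Using classical velocity addition: v_total = v_object + v_platform
v_total = 10 + 5
v_total = 15 m/s

15 m/s


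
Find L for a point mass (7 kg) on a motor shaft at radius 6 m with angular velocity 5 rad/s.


Given: m = 7 kg, r = 6 m, omega = 5 rad/s
For a point mass: I = m*r^2
I = 7*6^2 = 7*36 = 252
L = I*omega = 252*5
L = 1260 kg*m^2/s

1260 kg*m^2/s


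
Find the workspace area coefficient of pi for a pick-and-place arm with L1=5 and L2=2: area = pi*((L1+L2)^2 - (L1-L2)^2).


Given: L1 = 5, L2 = 2
(L1+L2)^2 = (7)^2 = 49
(L1-L2)^2 = (3)^2 = 9
Difference = 49 - 9 = 40
This equals 4*L1*L2 = 4*5*2 = 40
Workspace area = 40*pi

40


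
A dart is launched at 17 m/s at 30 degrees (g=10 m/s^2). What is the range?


Given: v0 = 17 m/s, theta = 30 deg, g = 10 m/s^2
sin(2*30) = sin(60) = sqrt(3)/2
Using R = v0^2 * sin(2*theta) / g
R = 17^2 * (sqrt(3)/2) / 10
R = 289 * sqrt(3) / 20
R = 289/20*sqrt(3) m

289/20*sqrt(3) m


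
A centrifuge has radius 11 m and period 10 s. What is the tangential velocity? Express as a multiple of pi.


Given: radius r = 11 m, period T = 10 s
Using v = 2*pi*r / T
v = 2*pi*11 / 10
v = 22*pi / 10
v = 11/5*pi m/s

11/5*pi m/s


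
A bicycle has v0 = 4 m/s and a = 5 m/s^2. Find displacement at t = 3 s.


Given: v0 = 4 m/s, a = 5 m/s^2, t = 3 s
Using s = v0*t + (1/2)*a*t^2
s = 4*3 + (1/2)*5*3^2
s = 12 + (1/2)*45
s = 12 + 45/2
s = 69/2

69/2 m


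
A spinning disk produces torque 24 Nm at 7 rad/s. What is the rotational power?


Given: tau = 24 Nm, omega = 7 rad/s
Using P = tau * omega
P = 24 * 7
P = 168 W

168 W


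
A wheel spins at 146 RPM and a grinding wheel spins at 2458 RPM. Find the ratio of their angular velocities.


Given: RPM_A = 146, RPM_B = 2458
omega = 2*pi*RPM/60, so omega_A/omega_B = RPM_A / RPM_B
omega_A/omega_B = 146 / 2458
omega_A/omega_B = 73/1229

73/1229


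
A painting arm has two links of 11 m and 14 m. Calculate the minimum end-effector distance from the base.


Given: L1 = 11 m, L2 = 14 m
For a 2-link planar arm, min reach = |L1 - L2| (second link folded back)
Min reach = |11 - 14|
Min reach = 3 m

3 m


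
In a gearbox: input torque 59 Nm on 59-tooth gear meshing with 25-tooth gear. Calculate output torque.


Given: N1 = 59, N2 = 25, T1 = 59 Nm
Using T2/T1 = N2/N1
T2 = T1 * N2 / N1
T2 = 59 * 25 / 59
T2 = 1475 / 59
T2 = 25 Nm

25 Nm


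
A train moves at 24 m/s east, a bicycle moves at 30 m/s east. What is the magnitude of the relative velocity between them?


Given: v_A = 24 m/s east, v_B = 30 m/s east
Both move in the same direction; relative speed = |v_A - v_B|
|24 - 30| = |-6|
= 6 m/s

6 m/s


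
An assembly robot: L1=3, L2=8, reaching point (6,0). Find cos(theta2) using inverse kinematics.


Given: L1 = 3, L2 = 8, target (x, y) = (6, 0)
Using cos(theta2) = (x^2 + y^2 - L1^2 - L2^2) / (2*L1*L2)
x^2 + y^2 = 6^2 + 0 = 36
L1^2 + L2^2 = 9 + 64 = 73
Numerator = 36 - 73 = -37
Denominator = 2*3*8 = 48
cos(theta2) = -37/48 = -37/48

-37/48


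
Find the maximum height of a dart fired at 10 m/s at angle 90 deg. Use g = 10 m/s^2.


Given: v0 = 10 m/s, theta = 90 deg, g = 10 m/s^2
sin^2(90) = 1
Using H = v0^2 * sin^2(theta) / (2*g)
H = 10^2 * 1 / (2*10)
H = 100 * 1 / 20
H = 100 / 20
H = 5 m

5 m


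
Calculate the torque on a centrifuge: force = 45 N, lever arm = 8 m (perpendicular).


Given: F = 45 N, r = 8 m, angle = 90 deg (perpendicular)
Using tau = F * r * sin(90)
sin(90) = 1
tau = 45 * 8 * 1
tau = 360 Nm

360 Nm


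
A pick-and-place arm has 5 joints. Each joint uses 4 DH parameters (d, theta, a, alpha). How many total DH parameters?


Given: 5 joints, 4 DH parameters per joint (d, theta, a, alpha)
Total DH parameters = number_of_joints * 4
Total = 5 * 4
Total = 20

20


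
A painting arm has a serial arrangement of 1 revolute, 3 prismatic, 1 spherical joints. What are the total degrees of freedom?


Given: serial robot with 1 revolute, 3 prismatic, 1 spherical joints
DOF contribution per joint type: revolute=1, prismatic=1, spherical=3, fixed=0
DOF = 1*1 + 3*1 + 1*3
DOF = 7

7


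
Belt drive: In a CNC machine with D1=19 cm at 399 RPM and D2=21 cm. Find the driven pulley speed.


Given: D1 = 19 cm, w1 = 399 RPM, D2 = 21 cm
Using D1*w1 = D2*w2
w2 = D1*w1 / D2
w2 = 19*399 / 21
w2 = 7581 / 21
w2 = 361 RPM

361 RPM


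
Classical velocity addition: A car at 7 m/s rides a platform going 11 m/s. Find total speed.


Given: object velocity = 7 m/s, platform velocity = 11 m/s (same direction)
Using classical velocity addition: v_total = v_object + v_platform
v_total = 7 + 11
v_total = 18 m/s

18 m/s


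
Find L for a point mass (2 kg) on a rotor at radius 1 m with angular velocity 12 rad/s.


Given: m = 2 kg, r = 1 m, omega = 12 rad/s
For a point mass: I = m*r^2
I = 2*1^2 = 2*1 = 2
L = I*omega = 2*12
L = 24 kg*m^2/s

24 kg*m^2/s


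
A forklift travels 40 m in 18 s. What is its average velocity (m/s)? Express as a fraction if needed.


Given: distance d = 40 m, time t = 18 s
Using v = d / t
v = 40 / 18
v = 20/9 m/s

20/9 m/s


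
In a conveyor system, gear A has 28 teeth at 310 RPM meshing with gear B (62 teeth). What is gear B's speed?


Given: N1 = 28 teeth, w1 = 310 RPM, N2 = 62 teeth
Using N1*w1 = N2*w2
w2 = N1*w1 / N2
w2 = 28*310 / 62
w2 = 8680 / 62
w2 = 140 RPM

140 RPM


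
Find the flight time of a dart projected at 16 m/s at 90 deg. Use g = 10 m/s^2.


Given: v0 = 16 m/s, theta = 90 deg, g = 10 m/s^2
sin(90) = 1
Using T = 2*v0*sin(theta) / g
T = 2*16*1 / 10
T = 32 / 10
T = 16/5 s

16/5 s


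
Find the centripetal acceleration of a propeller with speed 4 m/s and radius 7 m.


Given: v = 4 m/s, r = 7 m
Using a_c = v^2 / r
a_c = 4^2 / 7
a_c = 16 / 7
a_c = 16/7 m/s^2

16/7 m/s^2


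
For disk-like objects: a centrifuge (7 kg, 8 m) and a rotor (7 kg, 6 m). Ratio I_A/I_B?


Given: M1=7 kg, R1=8 m, M2=7 kg, R2=6 m
For a disk: I = (1/2)*M*R^2, so I_A/I_B = (M1*R1^2)/(M2*R2^2)
M1*R1^2 = 7*64 = 448
M2*R2^2 = 7*36 = 252
I_A/I_B = 448/252 = 16/9

16/9


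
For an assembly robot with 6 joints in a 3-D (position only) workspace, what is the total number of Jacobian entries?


Given: task space dimension = 3, joints = 6
Jacobian is a 3 x 6 matrix
Total entries = rows * columns
Total = 3 * 6
Total = 18

18


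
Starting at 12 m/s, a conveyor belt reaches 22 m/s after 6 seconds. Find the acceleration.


Given: initial velocity v0 = 12 m/s, final velocity v = 22 m/s, time t = 6 s
Using a = (v - v0) / t
a = (22 - 12) / 6
a = 10 / 6
a = 5/3 m/s^2

5/3 m/s^2


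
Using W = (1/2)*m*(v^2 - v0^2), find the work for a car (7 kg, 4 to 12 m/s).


Given: m = 7 kg, v0 = 4 m/s, v = 12 m/s
Using W = (1/2)*m*(v^2 - v0^2)
v^2 = 12^2 = 144
v0^2 = 4^2 = 16
v^2 - v0^2 = 144 - 16 = 128
W = (1/2)*7*128 = 448 J

448 J


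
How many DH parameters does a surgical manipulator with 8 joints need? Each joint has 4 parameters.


Given: 8 joints, 4 DH parameters per joint (d, theta, a, alpha)
Total DH parameters = number_of_joints * 4
Total = 8 * 4
Total = 32

32


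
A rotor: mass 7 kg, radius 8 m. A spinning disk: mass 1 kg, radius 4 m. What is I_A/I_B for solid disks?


Given: M1=7 kg, R1=8 m, M2=1 kg, R2=4 m
For a disk: I = (1/2)*M*R^2, so I_A/I_B = (M1*R1^2)/(M2*R2^2)
M1*R1^2 = 7*64 = 448
M2*R2^2 = 1*16 = 16
I_A/I_B = 448/16 = 28

28


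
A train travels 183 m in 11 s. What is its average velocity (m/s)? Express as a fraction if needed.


Given: distance d = 183 m, time t = 11 s
Using v = d / t
v = 183 / 11
v = 183/11 m/s

183/11 m/s


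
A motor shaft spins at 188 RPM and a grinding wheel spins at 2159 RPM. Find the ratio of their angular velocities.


Given: RPM_A = 188, RPM_B = 2159
omega = 2*pi*RPM/60, so omega_A/omega_B = RPM_A / RPM_B
omega_A/omega_B = 188 / 2159
omega_A/omega_B = 188/2159

188/2159


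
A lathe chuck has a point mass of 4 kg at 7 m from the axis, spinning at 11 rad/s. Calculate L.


Given: m = 4 kg, r = 7 m, omega = 11 rad/s
For a point mass: I = m*r^2
I = 4*7^2 = 4*49 = 196
L = I*omega = 196*11
L = 2156 kg*m^2/s

2156 kg*m^2/s
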